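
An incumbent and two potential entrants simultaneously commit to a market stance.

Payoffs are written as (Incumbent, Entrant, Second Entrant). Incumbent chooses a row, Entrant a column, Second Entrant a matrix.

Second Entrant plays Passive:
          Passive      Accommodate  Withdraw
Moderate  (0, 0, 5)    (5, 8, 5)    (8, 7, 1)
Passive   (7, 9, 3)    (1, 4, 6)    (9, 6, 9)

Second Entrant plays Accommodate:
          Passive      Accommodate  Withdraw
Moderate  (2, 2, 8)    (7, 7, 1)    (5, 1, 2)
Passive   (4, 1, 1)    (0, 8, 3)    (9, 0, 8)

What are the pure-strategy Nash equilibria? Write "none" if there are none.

(Moderate, Accommodate, Passive) and (Passive, Passive, Passive)

Check each profile: it is a Nash equilibrium iff no player can strictly gain by switching unilaterally.
(Moderate, Passive, Passive): Incumbent can switch to Passive (0 → 7). Not NE.
(Moderate, Passive, Accommodate): Incumbent can switch to Passive (2 → 4). Not NE.
(Moderate, Accommodate, Passive): Incumbent gets 5, best alternative 1; Entrant gets 8, best alternative 7; Second Entrant gets 5, best alternative 1. No profitable deviation — NE.
(Moderate, Accommodate, Accommodate): Second Entrant can switch to Passive (1 → 5). Not NE.
(Moderate, Withdraw, Passive): Incumbent can switch to Passive (8 → 9). Not NE.
(Moderate, Withdraw, Accommodate): Incumbent can switch to Passive (5 → 9). Not NE.
(Passive, Passive, Passive): Incumbent gets 7, best alternative 0; Entrant gets 9, best alternative 6; Second Entrant gets 3, best alternative 1. No profitable deviation — NE.
(Passive, Passive, Accommodate): Entrant can switch to Accommodate (1 → 8). Not NE.
(Passive, Accommodate, Passive): Incumbent can switch to Moderate (1 → 5). Not NE.
(Passive, Accommodate, Accommodate): Incumbent can switch to Moderate (0 → 7). Not NE.
(Passive, Withdraw, Passive): Entrant can switch to Passive (6 → 9). Not NE.
(Passive, Withdraw, Accommodate): Entrant can switch to Passive (0 → 1). Not NE.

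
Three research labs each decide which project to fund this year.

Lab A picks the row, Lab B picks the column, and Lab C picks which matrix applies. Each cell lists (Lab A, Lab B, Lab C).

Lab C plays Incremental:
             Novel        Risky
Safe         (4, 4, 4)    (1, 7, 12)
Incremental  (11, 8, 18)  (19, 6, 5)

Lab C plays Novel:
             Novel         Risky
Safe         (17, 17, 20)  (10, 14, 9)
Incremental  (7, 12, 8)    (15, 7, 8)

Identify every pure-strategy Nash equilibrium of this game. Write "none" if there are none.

(Safe, Novel, Novel), (Incremental, Novel, Incremental)

(Safe, Novel, Incremental): Lab A can switch to Incremental (4 → 11). Not NE.
(Safe, Novel, Novel): Lab A gets 17, best alternative 7; Lab B gets 17, best alternative 14; Lab C gets 20, best alternative 4. No profitable deviation — NE.
(Safe, Risky, Incremental): Lab A can switch to Incremental (1 → 19). Not NE.
(Safe, Risky, Novel): Lab A can switch to Incremental (10 → 15). Not NE.
(Incremental, Novel, Incremental): Lab A gets 11, best alternative 4; Lab B gets 8, best alternative 6; Lab C gets 18, best alternative 8. No profitable deviation — NE.
(Incremental, Novel, Novel): Lab A can switch to Safe (7 → 17). Not NE.
(Incremental, Risky, Incremental): Lab B can switch to Novel (6 → 8). Not NE.
(Incremental, Risky, Novel): Lab B can switch to Novel (7 → 12). Not NE.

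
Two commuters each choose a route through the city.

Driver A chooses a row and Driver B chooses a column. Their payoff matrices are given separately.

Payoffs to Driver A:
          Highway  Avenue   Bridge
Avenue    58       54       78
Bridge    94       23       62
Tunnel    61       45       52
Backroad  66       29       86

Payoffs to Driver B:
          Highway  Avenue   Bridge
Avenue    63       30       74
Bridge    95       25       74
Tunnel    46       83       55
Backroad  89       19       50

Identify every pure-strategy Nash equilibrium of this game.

Pure NE: (Bridge, Highway)

(Avenue, Highway): Driver A can switch to Bridge (58 → 94). Not NE.
(Avenue, Avenue): Driver B can switch to Highway (30 → 63). Not NE.
(Avenue, Bridge): Driver A can switch to Backroad (78 → 86). Not NE.
(Bridge, Highway): Driver A gets 94, best alternative 66; Driver B gets 95, best alternative 74. No profitable deviation — NE.
(Bridge, Avenue): Driver A can switch to Avenue (23 → 54). Not NE.
(Bridge, Bridge): Driver A can switch to Avenue (62 → 78). Not NE.
(Tunnel, Highway): Driver A can switch to Bridge (61 → 94). Not NE.
(The remaining 5 profiles each have a profitable deviation by the same check.)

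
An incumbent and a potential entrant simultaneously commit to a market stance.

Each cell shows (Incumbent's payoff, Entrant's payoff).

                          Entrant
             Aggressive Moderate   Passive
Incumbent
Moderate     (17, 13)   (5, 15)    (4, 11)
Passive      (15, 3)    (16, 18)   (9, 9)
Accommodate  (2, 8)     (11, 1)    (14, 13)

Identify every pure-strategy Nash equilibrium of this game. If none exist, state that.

Pure-strategy Nash equilibria: (Passive, Moderate) and (Accommodate, Passive)

Mark each player's best response to every combination of opponents' strategies; a profile where every player is best-responding is a pure Nash equilibrium.
Incumbent against Aggressive: payoffs 17, 15, 2 → best response Moderate.
Incumbent against Moderate: payoffs 5, 16, 11 → best response Passive.
Incumbent against Passive: payoffs 4, 9, 14 → best response Accommodate.
Entrant against Moderate: payoffs 13, 15, 11 → best response Moderate.
Entrant against Passive: payoffs 3, 18, 9 → best response Moderate.
Entrant against Accommodate: payoffs 8, 1, 13 → best response Passive.
Mutual best responses: (Passive, Moderate); (Accommodate, Passive).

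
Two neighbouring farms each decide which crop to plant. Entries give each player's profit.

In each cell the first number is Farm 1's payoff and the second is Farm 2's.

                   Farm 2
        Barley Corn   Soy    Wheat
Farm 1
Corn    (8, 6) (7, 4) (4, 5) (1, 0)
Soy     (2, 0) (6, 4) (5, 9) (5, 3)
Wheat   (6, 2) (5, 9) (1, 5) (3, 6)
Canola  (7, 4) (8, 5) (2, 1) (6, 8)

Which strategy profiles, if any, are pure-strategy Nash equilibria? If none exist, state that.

Pure-strategy Nash equilibria: (Corn, Barley) and (Soy, Soy) and (Canola, Wheat)

Farm 1 against Barley: payoffs 8, 2, 6, 7 → best response Corn.
Farm 1 against Corn: payoffs 7, 6, 5, 8 → best response Canola.
Farm 1 against Soy: payoffs 4, 5, 1, 2 → best response Soy.
Farm 1 against Wheat: payoffs 1, 5, 3, 6 → best response Canola.
Farm 2 against Corn: payoffs 6, 4, 5, 0 → best response Barley.
Farm 2 against Soy: payoffs 0, 4, 9, 3 → best response Soy.
Farm 2 against Wheat: payoffs 2, 9, 5, 6 → best response Corn.
Farm 2 against Canola: payoffs 4, 5, 1, 8 → best response Wheat.
Mutual best responses: (Corn, Barley); (Soy, Soy); (Canola, Wheat).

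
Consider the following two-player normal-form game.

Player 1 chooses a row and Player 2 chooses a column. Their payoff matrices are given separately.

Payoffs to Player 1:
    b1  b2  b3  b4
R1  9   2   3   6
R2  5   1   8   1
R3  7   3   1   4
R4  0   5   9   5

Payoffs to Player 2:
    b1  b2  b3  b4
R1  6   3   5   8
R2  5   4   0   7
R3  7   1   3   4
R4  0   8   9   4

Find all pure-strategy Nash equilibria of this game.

Pure-strategy Nash equilibria: (R1, b4); (R4, b3)

Player 1 against b1: payoffs 9, 5, 7, 0 → best response R1.
Player 1 against b2: payoffs 2, 1, 3, 5 → best response R4.
Player 1 against b3: payoffs 3, 8, 1, 9 → best response R4.
Player 1 against b4: payoffs 6, 1, 4, 5 → best response R1.
Player 2 against R1: payoffs 6, 3, 5, 8 → best response b4.
Player 2 against R2: payoffs 5, 4, 0, 7 → best response b4.
Player 2 against R3: payoffs 7, 1, 3, 4 → best response b1.
Player 2 against R4: payoffs 0, 8, 9, 4 → best response b3.
Mutual best responses: (R1, b4); (R4, b3).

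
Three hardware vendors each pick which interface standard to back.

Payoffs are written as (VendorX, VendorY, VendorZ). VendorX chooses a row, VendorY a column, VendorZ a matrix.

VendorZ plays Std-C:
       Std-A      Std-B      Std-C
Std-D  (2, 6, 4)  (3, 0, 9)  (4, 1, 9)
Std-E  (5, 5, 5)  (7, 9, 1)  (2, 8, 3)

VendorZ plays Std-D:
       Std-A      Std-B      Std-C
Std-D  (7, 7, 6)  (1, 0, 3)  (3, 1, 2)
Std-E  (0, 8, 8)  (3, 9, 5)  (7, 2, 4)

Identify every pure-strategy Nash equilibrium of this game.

The pure Nash equilibria are (Std-D, Std-A, Std-D) and (Std-E, Std-B, Std-D).

(Std-D, Std-A, Std-C): VendorX can switch to Std-E (2 → 5). Not NE.
(Std-D, Std-A, Std-D): VendorX gets 7, best alternative 0; VendorY gets 7, best alternative 1; VendorZ gets 6, best alternative 4. No profitable deviation — NE.
(Std-D, Std-B, Std-C): VendorX can switch to Std-E (3 → 7). Not NE.
(Std-D, Std-B, Std-D): VendorX can switch to Std-E (1 → 3). Not NE.
(Std-D, Std-C, Std-C): VendorY can switch to Std-A (1 → 6). Not NE.
(Std-D, Std-C, Std-D): VendorX can switch to Std-E (3 → 7). Not NE.
(Std-E, Std-A, Std-C): VendorY can switch to Std-B (5 → 9). Not NE.
(Std-E, Std-A, Std-D): VendorX can switch to Std-D (0 → 7). Not NE.
(Std-E, Std-B, Std-C): VendorZ can switch to Std-D (1 → 5). Not NE.
(Std-E, Std-B, Std-D): VendorX gets 3, best alternative 1; VendorY gets 9, best alternative 8; VendorZ gets 5, best alternative 1. No profitable deviation — NE.
(Std-E, Std-C, Std-C): VendorX can switch to Std-D (2 → 4). Not NE.
(Std-E, Std-C, Std-D): VendorY can switch to Std-A (2 → 8). Not NE.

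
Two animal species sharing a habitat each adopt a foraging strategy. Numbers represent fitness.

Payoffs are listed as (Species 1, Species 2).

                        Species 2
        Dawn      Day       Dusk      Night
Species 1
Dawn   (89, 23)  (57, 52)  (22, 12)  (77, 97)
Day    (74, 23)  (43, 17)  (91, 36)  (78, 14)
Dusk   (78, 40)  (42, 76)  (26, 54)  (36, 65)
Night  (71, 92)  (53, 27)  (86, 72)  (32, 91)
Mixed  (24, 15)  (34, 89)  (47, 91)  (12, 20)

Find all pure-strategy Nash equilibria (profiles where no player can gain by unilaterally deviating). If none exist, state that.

Species 1 against Dawn: payoffs 89, 74, 78, 71, 24 → best response Dawn.
Species 1 against Day: payoffs 57, 43, 42, 53, 34 → best response Dawn.
Species 1 against Dusk: payoffs 22, 91, 26, 86, 47 → best response Day.
Species 1 against Night: payoffs 77, 78, 36, 32, 12 → best response Day.
Species 2 against Dawn: payoffs 23, 52, 12, 97 → best response Night.
Species 2 against Day: payoffs 23, 17, 36, 14 → best response Dusk.
Species 2 against Dusk: payoffs 40, 76, 54, 65 → best response Day.
Species 2 against Night: payoffs 92, 27, 72, 91 → best response Dawn.
Species 2 against Mixed: payoffs 15, 89, 91, 20 → best response Dusk.
Mutual best responses: (Day, Dusk).

The unique pure-strategy Nash equilibrium is (Day, Dusk).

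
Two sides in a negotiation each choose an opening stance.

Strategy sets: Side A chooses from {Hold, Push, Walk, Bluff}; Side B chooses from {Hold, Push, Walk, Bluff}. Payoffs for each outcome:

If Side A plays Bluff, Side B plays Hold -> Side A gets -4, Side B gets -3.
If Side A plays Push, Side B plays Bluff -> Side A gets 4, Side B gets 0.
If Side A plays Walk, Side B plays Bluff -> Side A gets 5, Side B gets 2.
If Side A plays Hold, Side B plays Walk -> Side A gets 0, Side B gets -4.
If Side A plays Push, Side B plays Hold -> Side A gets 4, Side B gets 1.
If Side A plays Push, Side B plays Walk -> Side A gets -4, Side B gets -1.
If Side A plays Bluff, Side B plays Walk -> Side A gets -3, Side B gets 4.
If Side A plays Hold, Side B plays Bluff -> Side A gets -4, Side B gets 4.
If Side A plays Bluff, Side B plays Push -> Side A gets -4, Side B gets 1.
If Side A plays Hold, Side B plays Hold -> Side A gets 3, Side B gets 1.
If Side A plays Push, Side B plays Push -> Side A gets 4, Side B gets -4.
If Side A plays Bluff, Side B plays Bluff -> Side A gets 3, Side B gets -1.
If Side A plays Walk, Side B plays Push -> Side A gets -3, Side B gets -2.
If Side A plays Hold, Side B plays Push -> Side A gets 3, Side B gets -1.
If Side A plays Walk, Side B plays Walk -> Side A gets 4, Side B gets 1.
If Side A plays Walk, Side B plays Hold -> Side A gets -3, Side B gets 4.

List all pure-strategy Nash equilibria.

Pure NE: (Push, Hold)

Side A against Hold: payoffs 3, 4, -3, -4 → best response Push.
Side A against Push: payoffs 3, 4, -3, -4 → best response Push.
Side A against Walk: payoffs 0, -4, 4, -3 → best response Walk.
Side A against Bluff: payoffs -4, 4, 5, 3 → best response Walk.
Side B against Hold: payoffs 1, -1, -4, 4 → best response Bluff.
Side B against Push: payoffs 1, -4, -1, 0 → best response Hold.
Side B against Walk: payoffs 4, -2, 1, 2 → best response Hold.
Side B against Bluff: payoffs -3, 1, 4, -1 → best response Walk.
Mutual best responses: (Push, Hold).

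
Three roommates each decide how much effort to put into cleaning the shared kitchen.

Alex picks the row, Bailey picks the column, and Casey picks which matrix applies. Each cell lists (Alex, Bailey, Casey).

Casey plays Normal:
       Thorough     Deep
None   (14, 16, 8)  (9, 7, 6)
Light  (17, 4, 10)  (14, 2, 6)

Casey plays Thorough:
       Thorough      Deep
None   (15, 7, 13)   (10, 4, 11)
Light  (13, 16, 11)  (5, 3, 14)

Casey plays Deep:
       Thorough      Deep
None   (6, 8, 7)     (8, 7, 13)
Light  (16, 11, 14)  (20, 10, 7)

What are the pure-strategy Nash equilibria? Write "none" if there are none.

For each strategy profile, look for a profitable unilateral deviation.
(None, Thorough, Normal): Alex can switch to Light (14 → 17). Not NE.
(None, Thorough, Thorough): Alex gets 15, best alternative 13; Bailey gets 7, best alternative 4; Casey gets 13, best alternative 8. No profitable deviation — NE.
(None, Thorough, Deep): Alex can switch to Light (6 → 16). Not NE.
(None, Deep, Normal): Alex can switch to Light (9 → 14). Not NE.
(None, Deep, Thorough): Bailey can switch to Thorough (4 → 7). Not NE.
(None, Deep, Deep): Alex can switch to Light (8 → 20). Not NE.
(Light, Thorough, Normal): Casey can switch to Thorough (10 → 11). Not NE.
(Light, Thorough, Deep): Alex gets 16, best alternative 6; Bailey gets 11, best alternative 10; Casey gets 14, best alternative 11. No profitable deviation — NE.
(The remaining 4 profiles each have a profitable deviation by the same check.)

(None, Thorough, Thorough) and (Light, Thorough, Deep)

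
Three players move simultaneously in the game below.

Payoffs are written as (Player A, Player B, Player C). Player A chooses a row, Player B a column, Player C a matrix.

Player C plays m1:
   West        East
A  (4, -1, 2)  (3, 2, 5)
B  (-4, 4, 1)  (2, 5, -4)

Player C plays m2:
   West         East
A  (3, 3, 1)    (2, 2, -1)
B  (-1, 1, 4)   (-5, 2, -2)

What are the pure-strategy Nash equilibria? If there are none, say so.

For each player, find the best response to each opponent profile; mutual best responses are the pure NE.
Player A against (West, m1): payoffs 4, -4 → best response A.
Player A against (West, m2): payoffs 3, -1 → best response A.
Player A against (East, m1): payoffs 3, 2 → best response A.
Player A against (East, m2): payoffs 2, -5 → best response A.
Player B against (A, m1): payoffs -1, 2 → best response East.
Player B against (A, m2): payoffs 3, 2 → best response West.
Player B against (B, m1): payoffs 4, 5 → best response East.
Player B against (B, m2): payoffs 1, 2 → best response East.
Player C against (A, West): payoffs 2, 1 → best response m1.
Player C against (A, East): payoffs 5, -1 → best response m1.
Player C against (B, West): payoffs 1, 4 → best response m2.
Player C against (B, East): payoffs -4, -2 → best response m2.
Mutual best responses: (A, East, m1).

(A, East, m1)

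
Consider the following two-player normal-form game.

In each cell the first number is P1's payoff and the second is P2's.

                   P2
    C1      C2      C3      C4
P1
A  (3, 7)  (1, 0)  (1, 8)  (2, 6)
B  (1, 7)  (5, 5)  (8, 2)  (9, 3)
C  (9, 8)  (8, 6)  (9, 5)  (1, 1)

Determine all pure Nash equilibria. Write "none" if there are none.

P1 against C1: payoffs 3, 1, 9 → best response C.
P1 against C2: payoffs 1, 5, 8 → best response C.
P1 against C3: payoffs 1, 8, 9 → best response C.
P1 against C4: payoffs 2, 9, 1 → best response B.
P2 against A: payoffs 7, 0, 8, 6 → best response C3.
P2 against B: payoffs 7, 5, 2, 3 → best response C1.
P2 against C: payoffs 8, 6, 5, 1 → best response C1.
Mutual best responses: (C, C1).

The unique pure-strategy Nash equilibrium is (C, C1).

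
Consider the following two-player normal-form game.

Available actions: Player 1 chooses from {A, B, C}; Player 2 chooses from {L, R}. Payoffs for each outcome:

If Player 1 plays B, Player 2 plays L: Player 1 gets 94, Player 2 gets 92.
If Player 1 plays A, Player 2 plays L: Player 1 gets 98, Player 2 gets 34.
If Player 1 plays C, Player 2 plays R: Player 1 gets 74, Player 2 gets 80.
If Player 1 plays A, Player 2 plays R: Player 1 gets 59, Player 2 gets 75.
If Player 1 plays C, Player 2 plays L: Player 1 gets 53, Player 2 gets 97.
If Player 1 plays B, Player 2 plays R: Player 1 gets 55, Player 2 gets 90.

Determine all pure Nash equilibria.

For each player, find the best response to each opponent profile; mutual best responses are the pure NE.
Player 1 against L: payoffs 98, 94, 53 → best response A.
Player 1 against R: payoffs 59, 55, 74 → best response C.
Player 2 against A: payoffs 34, 75 → best response R.
Player 2 against B: payoffs 92, 90 → best response L.
Player 2 against C: payoffs 97, 80 → best response L.
No profile is a mutual best response for all players.

There is no pure-strategy Nash equilibrium.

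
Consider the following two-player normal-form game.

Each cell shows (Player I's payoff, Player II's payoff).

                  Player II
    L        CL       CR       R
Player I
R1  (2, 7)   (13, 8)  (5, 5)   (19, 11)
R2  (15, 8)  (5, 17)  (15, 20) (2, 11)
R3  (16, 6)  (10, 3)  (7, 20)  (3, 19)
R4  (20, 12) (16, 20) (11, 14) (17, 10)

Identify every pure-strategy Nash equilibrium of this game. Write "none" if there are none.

For each strategy profile, look for a profitable unilateral deviation.
(R1, L): Player I can switch to R2 (2 → 15). Not NE.
(R1, CL): Player I can switch to R4 (13 → 16). Not NE.
(R1, CR): Player I can switch to R2 (5 → 15). Not NE.
(R1, R): Player I gets 19, best alternative 17; Player II gets 11, best alternative 8. No profitable deviation — NE.
(R2, L): Player I can switch to R3 (15 → 16). Not NE.
(R2, CL): Player I can switch to R1 (5 → 13). Not NE.
(R2, CR): Player I gets 15, best alternative 11; Player II gets 20, best alternative 17. No profitable deviation — NE.
(R2, R): Player I can switch to R1 (2 → 19). Not NE.
(R3, L): Player I can switch to R4 (16 → 20). Not NE.
(R3, CL): Player I can switch to R1 (10 → 13). Not NE.
(R3, CR): Player I can switch to R2 (7 → 15). Not NE.
(R3, R): Player I can switch to R1 (3 → 19). Not NE.
(R4, CL): Player I gets 16, best alternative 13; Player II gets 20, best alternative 14. No profitable deviation — NE.
(The remaining 3 profiles each have a profitable deviation by the same check.)

(R1, R); (R2, CR); (R4, CL)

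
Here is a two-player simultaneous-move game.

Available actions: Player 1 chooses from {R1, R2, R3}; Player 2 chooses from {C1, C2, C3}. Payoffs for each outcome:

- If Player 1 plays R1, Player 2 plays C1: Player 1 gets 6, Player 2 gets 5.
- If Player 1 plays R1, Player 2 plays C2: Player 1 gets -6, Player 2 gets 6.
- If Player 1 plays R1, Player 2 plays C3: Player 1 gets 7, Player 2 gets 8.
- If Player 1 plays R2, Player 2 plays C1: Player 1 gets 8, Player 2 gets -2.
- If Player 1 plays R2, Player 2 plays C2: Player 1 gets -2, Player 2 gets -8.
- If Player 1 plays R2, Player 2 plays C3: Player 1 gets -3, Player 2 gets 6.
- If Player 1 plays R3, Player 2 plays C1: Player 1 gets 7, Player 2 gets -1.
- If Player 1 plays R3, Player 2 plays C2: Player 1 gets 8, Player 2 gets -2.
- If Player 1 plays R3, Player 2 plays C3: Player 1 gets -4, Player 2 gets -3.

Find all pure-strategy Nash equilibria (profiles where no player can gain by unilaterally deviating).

Pure NE: (R1, C3)

Mark each player's best response to every combination of opponents' strategies; a profile where every player is best-responding is a pure Nash equilibrium.
Player 1 against C1: payoffs 6, 8, 7 → best response R2.
Player 1 against C2: payoffs -6, -2, 8 → best response R3.
Player 1 against C3: payoffs 7, -3, -4 → best response R1.
Player 2 against R1: payoffs 5, 6, 8 → best response C3.
Player 2 against R2: payoffs -2, -8, 6 → best response C3.
Player 2 against R3: payoffs -1, -2, -3 → best response C1.
Mutual best responses: (R1, C3).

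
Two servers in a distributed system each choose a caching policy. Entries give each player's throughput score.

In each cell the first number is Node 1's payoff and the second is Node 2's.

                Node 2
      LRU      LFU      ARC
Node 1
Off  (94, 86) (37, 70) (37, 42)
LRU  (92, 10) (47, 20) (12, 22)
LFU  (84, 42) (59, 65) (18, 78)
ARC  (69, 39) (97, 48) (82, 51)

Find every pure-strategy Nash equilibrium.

(Off, LRU), (ARC, ARC)

(Off, LRU): Node 1 gets 94, best alternative 92; Node 2 gets 86, best alternative 70. No profitable deviation — NE.
(Off, LFU): Node 1 can switch to LRU (37 → 47). Not NE.
(Off, ARC): Node 1 can switch to ARC (37 → 82). Not NE.
(LRU, LRU): Node 1 can switch to Off (92 → 94). Not NE.
(LRU, LFU): Node 1 can switch to LFU (47 → 59). Not NE.
(LRU, ARC): Node 1 can switch to Off (12 → 37). Not NE.
(LFU, LRU): Node 1 can switch to Off (84 → 94). Not NE.
(LFU, LFU): Node 1 can switch to ARC (59 → 97). Not NE.
(LFU, ARC): Node 1 can switch to Off (18 → 37). Not NE.
(ARC, ARC): Node 1 gets 82, best alternative 37; Node 2 gets 51, best alternative 48. No profitable deviation — NE.
(The remaining 2 profiles each have a profitable deviation by the same check.)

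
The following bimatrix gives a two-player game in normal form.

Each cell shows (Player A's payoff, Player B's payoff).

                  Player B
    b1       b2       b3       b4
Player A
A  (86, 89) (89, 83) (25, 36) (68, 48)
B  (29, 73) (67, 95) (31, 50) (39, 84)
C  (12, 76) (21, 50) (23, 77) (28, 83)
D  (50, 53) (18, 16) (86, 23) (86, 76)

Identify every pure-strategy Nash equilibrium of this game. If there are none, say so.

(A, b1), (D, b4)

Mark each player's best response to every combination of opponents' strategies; a profile where every player is best-responding is a pure Nash equilibrium.
Player A against b1: payoffs 86, 29, 12, 50 → best response A.
Player A against b2: payoffs 89, 67, 21, 18 → best response A.
Player A against b3: payoffs 25, 31, 23, 86 → best response D.
Player A against b4: payoffs 68, 39, 28, 86 → best response D.
Player B against A: payoffs 89, 83, 36, 48 → best response b1.
Player B against B: payoffs 73, 95, 50, 84 → best response b2.
Player B against C: payoffs 76, 50, 77, 83 → best response b4.
Player B against D: payoffs 53, 16, 23, 76 → best response b4.
Mutual best responses: (A, b1); (D, b4).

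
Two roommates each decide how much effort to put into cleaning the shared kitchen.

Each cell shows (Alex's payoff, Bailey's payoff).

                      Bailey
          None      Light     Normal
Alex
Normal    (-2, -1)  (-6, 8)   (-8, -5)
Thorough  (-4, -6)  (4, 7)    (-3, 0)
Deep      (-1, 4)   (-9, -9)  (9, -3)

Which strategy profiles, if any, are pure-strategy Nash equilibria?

Alex against None: payoffs -2, -4, -1 → best response Deep.
Alex against Light: payoffs -6, 4, -9 → best response Thorough.
Alex against Normal: payoffs -8, -3, 9 → best response Deep.
Bailey against Normal: payoffs -1, 8, -5 → best response Light.
Bailey against Thorough: payoffs -6, 7, 0 → best response Light.
Bailey against Deep: payoffs 4, -9, -3 → best response None.
Mutual best responses: (Thorough, Light); (Deep, None).

(Thorough, Light), (Deep, None)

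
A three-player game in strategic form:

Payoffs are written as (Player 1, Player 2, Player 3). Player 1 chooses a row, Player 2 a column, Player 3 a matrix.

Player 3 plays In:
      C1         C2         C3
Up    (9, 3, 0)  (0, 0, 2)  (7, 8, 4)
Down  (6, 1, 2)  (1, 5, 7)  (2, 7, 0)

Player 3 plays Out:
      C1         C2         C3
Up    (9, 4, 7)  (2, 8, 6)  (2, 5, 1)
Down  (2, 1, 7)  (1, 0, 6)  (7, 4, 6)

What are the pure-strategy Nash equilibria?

The pure Nash equilibria are (Up, C2, Out) and (Up, C3, In) and (Down, C3, Out).

For each strategy profile, look for a profitable unilateral deviation.
(Up, C1, In): Player 2 can switch to C3 (3 → 8). Not NE.
(Up, C1, Out): Player 2 can switch to C2 (4 → 8). Not NE.
(Up, C2, In): Player 1 can switch to Down (0 → 1). Not NE.
(Up, C2, Out): Player 1 gets 2, best alternative 1; Player 2 gets 8, best alternative 5; Player 3 gets 6, best alternative 2. No profitable deviation — NE.
(Up, C3, In): Player 1 gets 7, best alternative 2; Player 2 gets 8, best alternative 3; Player 3 gets 4, best alternative 1. No profitable deviation — NE.
(Up, C3, Out): Player 1 can switch to Down (2 → 7). Not NE.
(Down, C1, In): Player 1 can switch to Up (6 → 9). Not NE.
(Down, C1, Out): Player 1 can switch to Up (2 → 9). Not NE.
(Down, C2, In): Player 2 can switch to C3 (5 → 7). Not NE.
(Down, C2, Out): Player 1 can switch to Up (1 → 2). Not NE.
(Down, C3, In): Player 1 can switch to Up (2 → 7). Not NE.
(Down, C3, Out): Player 1 gets 7, best alternative 2; Player 2 gets 4, best alternative 1; Player 3 gets 6, best alternative 0. No profitable deviation — NE.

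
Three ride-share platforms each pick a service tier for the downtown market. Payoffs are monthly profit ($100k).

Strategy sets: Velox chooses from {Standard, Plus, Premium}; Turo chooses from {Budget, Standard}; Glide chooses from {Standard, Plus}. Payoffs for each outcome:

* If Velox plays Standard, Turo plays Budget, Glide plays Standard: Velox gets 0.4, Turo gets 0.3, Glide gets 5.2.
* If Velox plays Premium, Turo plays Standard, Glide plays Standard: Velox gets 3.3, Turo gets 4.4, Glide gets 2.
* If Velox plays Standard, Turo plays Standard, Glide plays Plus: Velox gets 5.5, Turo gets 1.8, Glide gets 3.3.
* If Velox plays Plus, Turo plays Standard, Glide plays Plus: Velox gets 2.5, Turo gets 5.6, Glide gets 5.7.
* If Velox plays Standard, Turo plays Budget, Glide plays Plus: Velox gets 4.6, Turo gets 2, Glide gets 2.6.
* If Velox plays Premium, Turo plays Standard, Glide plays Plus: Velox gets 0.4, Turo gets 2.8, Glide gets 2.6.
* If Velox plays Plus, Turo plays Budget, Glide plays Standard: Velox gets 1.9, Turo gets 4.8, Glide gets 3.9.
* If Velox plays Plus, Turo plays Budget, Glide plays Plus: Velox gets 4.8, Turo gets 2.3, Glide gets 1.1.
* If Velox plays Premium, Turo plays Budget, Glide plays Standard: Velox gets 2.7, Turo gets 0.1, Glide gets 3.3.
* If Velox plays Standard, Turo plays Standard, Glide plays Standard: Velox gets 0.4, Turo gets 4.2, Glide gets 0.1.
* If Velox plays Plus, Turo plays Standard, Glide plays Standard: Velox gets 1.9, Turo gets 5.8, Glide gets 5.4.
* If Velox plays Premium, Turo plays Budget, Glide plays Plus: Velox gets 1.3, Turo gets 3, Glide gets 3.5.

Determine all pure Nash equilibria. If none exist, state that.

(Standard, Budget, Standard): Velox can switch to Plus (0.4 → 1.9). Not NE.
(Standard, Budget, Plus): Velox can switch to Plus (4.6 → 4.8). Not NE.
(Standard, Standard, Standard): Velox can switch to Plus (0.4 → 1.9). Not NE.
(Standard, Standard, Plus): Turo can switch to Budget (1.8 → 2). Not NE.
(Plus, Budget, Standard): Velox can switch to Premium (1.9 → 2.7). Not NE.
(Plus, Budget, Plus): Turo can switch to Standard (2.3 → 5.6). Not NE.
(Plus, Standard, Standard): Velox can switch to Premium (1.9 → 3.3). Not NE.
(Plus, Standard, Plus): Velox can switch to Standard (2.5 → 5.5). Not NE.
(Premium, Budget, Standard): Turo can switch to Standard (0.1 → 4.4). Not NE.
(Premium, Budget, Plus): Velox can switch to Standard (1.3 → 4.6). Not NE.
(Premium, Standard, Standard): Glide can switch to Plus (2 → 2.6). Not NE.
(Premium, Standard, Plus): Velox can switch to Standard (0.4 → 5.5). Not NE.

This game has no pure Nash equilibrium.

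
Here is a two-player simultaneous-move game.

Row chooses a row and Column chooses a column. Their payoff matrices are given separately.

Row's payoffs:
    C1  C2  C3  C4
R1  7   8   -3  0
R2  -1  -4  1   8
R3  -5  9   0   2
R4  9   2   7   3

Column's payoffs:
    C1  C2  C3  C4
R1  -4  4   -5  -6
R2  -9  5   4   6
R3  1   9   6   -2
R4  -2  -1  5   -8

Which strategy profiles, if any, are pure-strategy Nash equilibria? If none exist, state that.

Pure-strategy Nash equilibria: (R2, C4) and (R3, C2) and (R4, C3)

Row against C1: payoffs 7, -1, -5, 9 → best response R4.
Row against C2: payoffs 8, -4, 9, 2 → best response R3.
Row against C3: payoffs -3, 1, 0, 7 → best response R4.
Row against C4: payoffs 0, 8, 2, 3 → best response R2.
Column against R1: payoffs -4, 4, -5, -6 → best response C2.
Column against R2: payoffs -9, 5, 4, 6 → best response C4.
Column against R3: payoffs 1, 9, 6, -2 → best response C2.
Column against R4: payoffs -2, -1, 5, -8 → best response C3.
Mutual best responses: (R2, C4); (R3, C2); (R4, C3).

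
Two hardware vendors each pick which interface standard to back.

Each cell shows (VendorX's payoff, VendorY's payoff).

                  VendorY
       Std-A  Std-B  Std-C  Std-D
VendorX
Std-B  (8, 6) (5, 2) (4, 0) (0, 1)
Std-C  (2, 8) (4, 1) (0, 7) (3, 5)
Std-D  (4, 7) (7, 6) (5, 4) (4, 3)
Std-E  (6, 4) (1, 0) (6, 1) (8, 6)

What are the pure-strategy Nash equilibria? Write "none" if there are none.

(Std-B, Std-A) and (Std-E, Std-D)

Check each profile: it is a Nash equilibrium iff no player can strictly gain by switching unilaterally.
(Std-B, Std-A): VendorX gets 8, best alternative 6; VendorY gets 6, best alternative 2. No profitable deviation — NE.
(Std-B, Std-B): VendorX can switch to Std-D (5 → 7). Not NE.
(Std-B, Std-C): VendorX can switch to Std-D (4 → 5). Not NE.
(Std-B, Std-D): VendorX can switch to Std-C (0 → 3). Not NE.
(Std-C, Std-A): VendorX can switch to Std-B (2 → 8). Not NE.
(Std-C, Std-B): VendorX can switch to Std-B (4 → 5). Not NE.
(Std-C, Std-C): VendorX can switch to Std-B (0 → 4). Not NE.
(Std-C, Std-D): VendorX can switch to Std-D (3 → 4). Not NE.
(Std-D, Std-A): VendorX can switch to Std-B (4 → 8). Not NE.
(Std-E, Std-D): VendorX gets 8, best alternative 4; VendorY gets 6, best alternative 4. No profitable deviation — NE.
(The remaining 6 profiles each have a profitable deviation by the same check.)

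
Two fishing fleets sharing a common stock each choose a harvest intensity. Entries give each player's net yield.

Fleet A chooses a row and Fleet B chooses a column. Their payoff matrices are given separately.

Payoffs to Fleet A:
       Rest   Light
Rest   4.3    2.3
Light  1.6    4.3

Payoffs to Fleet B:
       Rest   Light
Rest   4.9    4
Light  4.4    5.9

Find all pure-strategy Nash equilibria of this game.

The pure Nash equilibria are (Rest, Rest) and (Light, Light).

For each player, find the best response to each opponent profile; mutual best responses are the pure NE.
Fleet A against Rest: payoffs 4.3, 1.6 → best response Rest.
Fleet A against Light: payoffs 2.3, 4.3 → best response Light.
Fleet B against Rest: payoffs 4.9, 4 → best response Rest.
Fleet B against Light: payoffs 4.4, 5.9 → best response Light.
Mutual best responses: (Rest, Rest); (Light, Light).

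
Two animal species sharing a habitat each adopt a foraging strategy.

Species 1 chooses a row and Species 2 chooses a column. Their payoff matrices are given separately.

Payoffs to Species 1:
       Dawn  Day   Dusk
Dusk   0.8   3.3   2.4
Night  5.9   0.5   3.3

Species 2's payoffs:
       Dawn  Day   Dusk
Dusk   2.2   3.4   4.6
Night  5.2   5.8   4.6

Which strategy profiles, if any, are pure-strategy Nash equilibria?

(Dusk, Dawn): Species 1 can switch to Night (0.8 → 5.9). Not NE.
(Dusk, Day): Species 2 can switch to Dusk (3.4 → 4.6). Not NE.
(Dusk, Dusk): Species 1 can switch to Night (2.4 → 3.3). Not NE.
(Night, Dawn): Species 2 can switch to Day (5.2 → 5.8). Not NE.
(Night, Day): Species 1 can switch to Dusk (0.5 → 3.3). Not NE.
(Night, Dusk): Species 2 can switch to Dawn (4.6 → 5.2). Not NE.

none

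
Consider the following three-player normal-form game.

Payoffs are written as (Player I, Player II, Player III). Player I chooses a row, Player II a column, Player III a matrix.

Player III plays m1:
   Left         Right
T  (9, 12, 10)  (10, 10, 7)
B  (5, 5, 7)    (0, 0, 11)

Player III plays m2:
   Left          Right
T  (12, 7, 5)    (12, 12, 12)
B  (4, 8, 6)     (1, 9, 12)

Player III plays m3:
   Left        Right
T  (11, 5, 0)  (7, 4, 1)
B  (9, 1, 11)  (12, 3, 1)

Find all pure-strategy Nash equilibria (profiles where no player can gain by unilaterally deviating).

The pure Nash equilibria are (T, Left, m1), (T, Right, m2).

For each player, find the best response to each opponent profile; mutual best responses are the pure NE.
Player I against (Left, m1): payoffs 9, 5 → best response T.
Player I against (Left, m2): payoffs 12, 4 → best response T.
Player I against (Left, m3): payoffs 11, 9 → best response T.
Player I against (Right, m1): payoffs 10, 0 → best response T.
Player I against (Right, m2): payoffs 12, 1 → best response T.
Player I against (Right, m3): payoffs 7, 12 → best response B.
Player II against (T, m1): payoffs 12, 10 → best response Left.
Player II against (T, m2): payoffs 7, 12 → best response Right.
Player II against (T, m3): payoffs 5, 4 → best response Left.
Player II against (B, m1): payoffs 5, 0 → best response Left.
Player II against (B, m2): payoffs 8, 9 → best response Right.
Player II against (B, m3): payoffs 1, 3 → best response Right.
Player III against (T, Left): payoffs 10, 5, 0 → best response m1.
Player III against (T, Right): payoffs 7, 12, 1 → best response m2.
Player III against (B, Left): payoffs 7, 6, 11 → best response m3.
Player III against (B, Right): payoffs 11, 12, 1 → best response m2.
Mutual best responses: (T, Left, m1); (T, Right, m2).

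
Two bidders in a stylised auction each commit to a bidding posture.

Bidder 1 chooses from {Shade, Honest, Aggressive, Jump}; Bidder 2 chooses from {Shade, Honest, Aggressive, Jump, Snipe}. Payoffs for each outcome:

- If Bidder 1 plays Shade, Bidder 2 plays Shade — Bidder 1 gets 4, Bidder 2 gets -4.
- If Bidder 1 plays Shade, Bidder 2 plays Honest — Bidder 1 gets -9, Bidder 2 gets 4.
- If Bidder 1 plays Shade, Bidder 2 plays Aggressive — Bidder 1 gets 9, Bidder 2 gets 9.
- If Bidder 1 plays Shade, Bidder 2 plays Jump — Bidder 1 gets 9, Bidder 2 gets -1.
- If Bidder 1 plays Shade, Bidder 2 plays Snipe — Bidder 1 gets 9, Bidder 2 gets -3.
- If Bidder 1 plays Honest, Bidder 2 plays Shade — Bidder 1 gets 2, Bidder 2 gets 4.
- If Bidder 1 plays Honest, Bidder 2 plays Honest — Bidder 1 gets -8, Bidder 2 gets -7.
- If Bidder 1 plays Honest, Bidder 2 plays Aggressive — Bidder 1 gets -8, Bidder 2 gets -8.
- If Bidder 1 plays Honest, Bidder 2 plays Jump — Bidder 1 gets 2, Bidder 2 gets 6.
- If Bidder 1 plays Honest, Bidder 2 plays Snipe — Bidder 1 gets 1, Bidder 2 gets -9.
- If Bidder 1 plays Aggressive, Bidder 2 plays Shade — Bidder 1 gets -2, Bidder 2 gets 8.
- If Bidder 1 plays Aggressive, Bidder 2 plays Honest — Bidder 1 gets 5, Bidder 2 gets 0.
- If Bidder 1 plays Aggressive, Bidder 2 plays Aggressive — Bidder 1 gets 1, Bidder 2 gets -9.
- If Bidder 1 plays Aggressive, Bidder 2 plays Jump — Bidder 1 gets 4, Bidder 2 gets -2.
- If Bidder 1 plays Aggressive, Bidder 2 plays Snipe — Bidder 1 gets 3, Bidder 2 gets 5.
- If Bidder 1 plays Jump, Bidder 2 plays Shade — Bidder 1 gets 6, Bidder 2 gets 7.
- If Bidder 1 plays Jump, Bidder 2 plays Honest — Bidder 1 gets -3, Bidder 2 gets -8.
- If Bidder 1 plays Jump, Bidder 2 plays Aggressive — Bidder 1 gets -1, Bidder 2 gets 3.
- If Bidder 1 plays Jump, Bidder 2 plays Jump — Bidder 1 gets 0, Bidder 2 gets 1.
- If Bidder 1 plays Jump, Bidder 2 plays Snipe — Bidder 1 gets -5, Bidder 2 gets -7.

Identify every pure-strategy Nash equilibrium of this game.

(Shade, Aggressive), (Jump, Shade)

Mark each player's best response to every combination of opponents' strategies; a profile where every player is best-responding is a pure Nash equilibrium.
Bidder 1 against Shade: payoffs 4, 2, -2, 6 → best response Jump.
Bidder 1 against Honest: payoffs -9, -8, 5, -3 → best response Aggressive.
Bidder 1 against Aggressive: payoffs 9, -8, 1, -1 → best response Shade.
Bidder 1 against Jump: payoffs 9, 2, 4, 0 → best response Shade.
Bidder 1 against Snipe: payoffs 9, 1, 3, -5 → best response Shade.
Bidder 2 against Shade: payoffs -4, 4, 9, -1, -3 → best response Aggressive.
Bidder 2 against Honest: payoffs 4, -7, -8, 6, -9 → best response Jump.
Bidder 2 against Aggressive: payoffs 8, 0, -9, -2, 5 → best response Shade.
Bidder 2 against Jump: payoffs 7, -8, 3, 1, -7 → best response Shade.
Mutual best responses: (Shade, Aggressive); (Jump, Shade).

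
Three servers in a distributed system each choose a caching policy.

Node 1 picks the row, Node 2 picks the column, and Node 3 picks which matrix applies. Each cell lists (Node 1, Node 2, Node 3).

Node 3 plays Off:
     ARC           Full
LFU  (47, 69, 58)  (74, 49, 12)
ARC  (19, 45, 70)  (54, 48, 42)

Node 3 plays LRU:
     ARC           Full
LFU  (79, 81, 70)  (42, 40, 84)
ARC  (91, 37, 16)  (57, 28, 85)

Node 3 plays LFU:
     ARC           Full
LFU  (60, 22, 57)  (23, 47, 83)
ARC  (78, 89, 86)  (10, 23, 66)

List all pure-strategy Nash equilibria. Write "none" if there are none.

For each player, find the best response to each opponent profile; mutual best responses are the pure NE.
Node 1 against (ARC, Off): payoffs 47, 19 → best response LFU.
Node 1 against (ARC, LRU): payoffs 79, 91 → best response ARC.
Node 1 against (ARC, LFU): payoffs 60, 78 → best response ARC.
Node 1 against (Full, Off): payoffs 74, 54 → best response LFU.
Node 1 against (Full, LRU): payoffs 42, 57 → best response ARC.
Node 1 against (Full, LFU): payoffs 23, 10 → best response LFU.
Node 2 against (LFU, Off): payoffs 69, 49 → best response ARC.
Node 2 against (LFU, LRU): payoffs 81, 40 → best response ARC.
Node 2 against (LFU, LFU): payoffs 22, 47 → best response Full.
Node 2 against (ARC, Off): payoffs 45, 48 → best response Full.
Node 2 against (ARC, LRU): payoffs 37, 28 → best response ARC.
Node 2 against (ARC, LFU): payoffs 89, 23 → best response ARC.
Node 3 against (LFU, ARC): payoffs 58, 70, 57 → best response LRU.
Node 3 against (LFU, Full): payoffs 12, 84, 83 → best response LRU.
Node 3 against (ARC, ARC): payoffs 70, 16, 86 → best response LFU.
Node 3 against (ARC, Full): payoffs 42, 85, 66 → best response LRU.
Mutual best responses: (ARC, ARC, LFU).

The unique pure-strategy Nash equilibrium is (ARC, ARC, LFU).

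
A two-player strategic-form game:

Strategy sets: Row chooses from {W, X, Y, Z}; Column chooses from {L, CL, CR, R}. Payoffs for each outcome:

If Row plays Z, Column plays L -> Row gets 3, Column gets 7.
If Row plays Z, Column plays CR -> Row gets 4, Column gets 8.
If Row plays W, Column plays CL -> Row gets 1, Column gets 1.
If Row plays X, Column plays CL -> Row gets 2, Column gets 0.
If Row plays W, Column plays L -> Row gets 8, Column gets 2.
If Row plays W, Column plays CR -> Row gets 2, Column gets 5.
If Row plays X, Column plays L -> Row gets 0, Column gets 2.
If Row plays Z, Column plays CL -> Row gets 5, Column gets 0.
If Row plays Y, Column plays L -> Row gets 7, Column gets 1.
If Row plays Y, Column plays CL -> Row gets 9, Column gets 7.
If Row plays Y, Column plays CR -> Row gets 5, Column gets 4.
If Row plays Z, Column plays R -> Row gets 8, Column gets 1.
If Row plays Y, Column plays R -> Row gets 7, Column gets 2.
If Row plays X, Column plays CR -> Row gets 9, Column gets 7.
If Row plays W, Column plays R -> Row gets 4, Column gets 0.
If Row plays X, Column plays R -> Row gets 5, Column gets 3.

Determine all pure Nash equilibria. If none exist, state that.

(W, L): Column can switch to CR (2 → 5). Not NE.
(W, CL): Row can switch to X (1 → 2). Not NE.
(W, CR): Row can switch to X (2 → 9). Not NE.
(W, R): Row can switch to X (4 → 5). Not NE.
(X, L): Row can switch to W (0 → 8). Not NE.
(X, CL): Row can switch to Y (2 → 9). Not NE.
(X, CR): Row gets 9, best alternative 5; Column gets 7, best alternative 3. No profitable deviation — NE.
(X, R): Row can switch to Y (5 → 7). Not NE.
(Y, L): Row can switch to W (7 → 8). Not NE.
(Y, CL): Row gets 9, best alternative 5; Column gets 7, best alternative 4. No profitable deviation — NE.
(Y, CR): Row can switch to X (5 → 9). Not NE.
(Y, R): Row can switch to Z (7 → 8). Not NE.
(Z, L): Row can switch to W (3 → 8). Not NE.
(Z, CL): Row can switch to Y (5 → 9). Not NE.
(The remaining 2 profiles each have a profitable deviation by the same check.)

(X, CR); (Y, CL)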